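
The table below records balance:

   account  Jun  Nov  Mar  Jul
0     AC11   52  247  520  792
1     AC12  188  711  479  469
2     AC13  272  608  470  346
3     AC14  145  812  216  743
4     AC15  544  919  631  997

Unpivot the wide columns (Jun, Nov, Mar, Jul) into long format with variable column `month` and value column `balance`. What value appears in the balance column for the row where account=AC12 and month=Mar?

479

Unpivoting turns each (account, wide-column) pair into one long row.
The wide cell at row AC12, column Mar holds 479, so the long row (AC12, Mar) has balance=479.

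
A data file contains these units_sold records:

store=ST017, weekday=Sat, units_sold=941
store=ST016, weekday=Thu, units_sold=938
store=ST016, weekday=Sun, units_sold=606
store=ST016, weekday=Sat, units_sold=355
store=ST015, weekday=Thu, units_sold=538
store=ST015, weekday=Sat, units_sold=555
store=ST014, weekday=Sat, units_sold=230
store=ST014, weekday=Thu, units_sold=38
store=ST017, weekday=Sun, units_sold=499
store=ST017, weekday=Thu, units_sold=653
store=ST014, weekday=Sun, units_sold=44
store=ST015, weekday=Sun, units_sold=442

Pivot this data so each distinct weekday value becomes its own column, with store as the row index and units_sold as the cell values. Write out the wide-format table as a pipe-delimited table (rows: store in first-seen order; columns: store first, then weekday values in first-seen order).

Columns: store plus the 3 distinct weekday values (Sat, Thu, Sun).
For example, row ST017 column Sat takes units_sold=941 from the long row (ST017, Sat).

| store | Sat | Thu | Sun |
| ST017 | 941 | 653 | 499 |
| ST016 | 355 | 938 | 606 |
| ST015 | 555 | 538 | 442 |
| ST014 | 230 | 38 | 44 |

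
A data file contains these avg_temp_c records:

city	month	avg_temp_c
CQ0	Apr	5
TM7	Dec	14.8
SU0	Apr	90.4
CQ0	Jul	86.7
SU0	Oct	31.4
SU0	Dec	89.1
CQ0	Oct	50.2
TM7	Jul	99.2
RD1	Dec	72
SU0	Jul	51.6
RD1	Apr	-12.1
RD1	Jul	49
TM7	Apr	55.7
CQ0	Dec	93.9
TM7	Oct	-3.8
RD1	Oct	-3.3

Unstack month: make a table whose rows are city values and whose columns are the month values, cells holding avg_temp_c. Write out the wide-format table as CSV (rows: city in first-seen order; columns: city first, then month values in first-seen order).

Columns: city plus the 4 distinct month values (Apr, Dec, Jul, Oct).
For example, row CQ0 column Apr takes avg_temp_c=5 from the long row (CQ0, Apr).

city,Apr,Dec,Jul,Oct
CQ0,5,93.9,86.7,50.2
TM7,55.7,14.8,99.2,-3.8
SU0,90.4,89.1,51.6,31.4
RD1,-12.1,72,49,-3.3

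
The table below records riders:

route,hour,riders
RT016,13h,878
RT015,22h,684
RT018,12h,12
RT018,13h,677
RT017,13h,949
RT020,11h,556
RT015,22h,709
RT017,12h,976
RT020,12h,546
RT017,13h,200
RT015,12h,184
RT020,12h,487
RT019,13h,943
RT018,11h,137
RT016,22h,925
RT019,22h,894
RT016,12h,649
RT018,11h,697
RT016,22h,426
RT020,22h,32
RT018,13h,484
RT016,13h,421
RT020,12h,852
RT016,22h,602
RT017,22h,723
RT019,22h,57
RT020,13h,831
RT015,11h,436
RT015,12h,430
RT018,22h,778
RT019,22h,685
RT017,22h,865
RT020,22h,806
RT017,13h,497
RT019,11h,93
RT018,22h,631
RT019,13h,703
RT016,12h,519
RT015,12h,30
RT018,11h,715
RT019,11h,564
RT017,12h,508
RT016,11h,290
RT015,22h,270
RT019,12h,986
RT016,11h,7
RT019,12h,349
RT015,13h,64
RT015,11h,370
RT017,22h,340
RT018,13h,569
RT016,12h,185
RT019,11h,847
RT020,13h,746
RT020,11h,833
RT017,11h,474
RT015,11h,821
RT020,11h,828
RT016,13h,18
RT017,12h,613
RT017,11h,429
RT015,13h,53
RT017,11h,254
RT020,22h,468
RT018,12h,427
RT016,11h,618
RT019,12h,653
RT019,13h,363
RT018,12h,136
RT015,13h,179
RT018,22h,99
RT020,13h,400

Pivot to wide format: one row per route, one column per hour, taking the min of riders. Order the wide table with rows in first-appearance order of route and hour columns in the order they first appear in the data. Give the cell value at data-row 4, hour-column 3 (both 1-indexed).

With rows in first-appearance order of route, row 4 is route=RT017. hour columns in first-appearance order: 13h, 22h, 12h, 11h; column 3 is 12h.
Long rows with route=RT017, hour=12h: min(976, 508, 613) = 508.

508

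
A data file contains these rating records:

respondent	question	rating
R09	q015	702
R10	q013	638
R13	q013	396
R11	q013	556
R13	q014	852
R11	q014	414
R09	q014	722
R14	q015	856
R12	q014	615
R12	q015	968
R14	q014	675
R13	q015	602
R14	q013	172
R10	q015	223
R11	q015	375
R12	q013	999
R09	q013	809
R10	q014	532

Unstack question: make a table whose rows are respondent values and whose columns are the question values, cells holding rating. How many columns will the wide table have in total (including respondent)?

4

1 column for respondent plus 3 distinct question values → 4 columns.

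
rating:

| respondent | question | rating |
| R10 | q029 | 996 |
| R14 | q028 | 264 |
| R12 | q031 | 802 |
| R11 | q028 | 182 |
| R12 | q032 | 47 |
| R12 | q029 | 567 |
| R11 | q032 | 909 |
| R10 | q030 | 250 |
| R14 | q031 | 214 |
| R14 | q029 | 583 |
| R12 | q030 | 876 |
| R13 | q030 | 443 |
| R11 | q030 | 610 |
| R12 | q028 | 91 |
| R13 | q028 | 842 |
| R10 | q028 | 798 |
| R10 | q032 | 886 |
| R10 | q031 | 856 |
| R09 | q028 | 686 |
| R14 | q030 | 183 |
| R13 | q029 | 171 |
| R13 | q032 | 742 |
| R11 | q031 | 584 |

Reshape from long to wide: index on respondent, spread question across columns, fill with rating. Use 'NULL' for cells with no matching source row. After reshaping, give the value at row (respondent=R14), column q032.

NULL

No long-format row has respondent=R14 and question=q032, so the cell is NULL.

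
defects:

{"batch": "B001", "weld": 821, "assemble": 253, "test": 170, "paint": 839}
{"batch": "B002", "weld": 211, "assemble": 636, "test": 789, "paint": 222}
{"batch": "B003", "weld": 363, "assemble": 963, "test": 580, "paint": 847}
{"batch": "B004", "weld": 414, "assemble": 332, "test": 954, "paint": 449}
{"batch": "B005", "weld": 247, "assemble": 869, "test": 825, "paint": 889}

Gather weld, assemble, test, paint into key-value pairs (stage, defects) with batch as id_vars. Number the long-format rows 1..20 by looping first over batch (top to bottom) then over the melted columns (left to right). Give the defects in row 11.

580

20 rows total (5 × 4). Row 11: index ⌊(11-1)/4⌋ = 2 into batch → B003; (11-1) mod 4 = 2 into the melted columns → test.
So row 11 is (B003, test, 580); defects = 580.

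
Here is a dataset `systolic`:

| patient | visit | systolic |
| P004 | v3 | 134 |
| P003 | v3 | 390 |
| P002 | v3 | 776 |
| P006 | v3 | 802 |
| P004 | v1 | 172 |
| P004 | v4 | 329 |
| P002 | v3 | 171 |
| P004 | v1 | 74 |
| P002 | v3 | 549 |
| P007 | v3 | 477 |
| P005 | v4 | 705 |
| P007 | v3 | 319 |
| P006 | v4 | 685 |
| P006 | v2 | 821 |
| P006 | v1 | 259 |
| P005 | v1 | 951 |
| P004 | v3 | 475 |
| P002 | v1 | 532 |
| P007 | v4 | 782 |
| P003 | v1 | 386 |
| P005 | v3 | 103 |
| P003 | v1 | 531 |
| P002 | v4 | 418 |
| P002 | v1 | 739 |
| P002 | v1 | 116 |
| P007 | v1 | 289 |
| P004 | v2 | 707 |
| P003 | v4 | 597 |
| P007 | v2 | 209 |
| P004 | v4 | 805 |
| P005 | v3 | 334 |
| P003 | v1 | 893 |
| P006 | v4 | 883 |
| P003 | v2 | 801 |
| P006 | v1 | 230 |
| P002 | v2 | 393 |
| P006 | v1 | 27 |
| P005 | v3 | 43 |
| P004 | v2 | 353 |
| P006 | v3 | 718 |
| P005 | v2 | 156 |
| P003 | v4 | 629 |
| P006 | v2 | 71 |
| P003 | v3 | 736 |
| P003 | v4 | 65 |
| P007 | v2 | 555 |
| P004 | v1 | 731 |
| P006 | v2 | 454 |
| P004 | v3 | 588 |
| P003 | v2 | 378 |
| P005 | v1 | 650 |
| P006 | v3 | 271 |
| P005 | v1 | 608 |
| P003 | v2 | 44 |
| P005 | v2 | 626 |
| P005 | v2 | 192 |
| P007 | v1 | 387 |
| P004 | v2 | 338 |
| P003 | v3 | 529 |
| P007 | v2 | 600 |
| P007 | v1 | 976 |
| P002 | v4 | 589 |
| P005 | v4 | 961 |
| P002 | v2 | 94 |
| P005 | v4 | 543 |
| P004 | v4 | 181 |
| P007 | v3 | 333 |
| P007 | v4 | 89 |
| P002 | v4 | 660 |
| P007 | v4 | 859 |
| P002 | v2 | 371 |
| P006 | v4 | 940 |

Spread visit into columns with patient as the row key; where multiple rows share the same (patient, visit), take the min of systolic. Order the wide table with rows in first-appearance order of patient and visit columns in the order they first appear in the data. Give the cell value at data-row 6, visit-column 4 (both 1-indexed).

156

With rows in first-appearance order of patient, row 6 is patient=P005. visit columns in first-appearance order: v3, v1, v4, v2; column 4 is v2.
Long rows with patient=P005, visit=v2: min(156, 626, 192) = 156.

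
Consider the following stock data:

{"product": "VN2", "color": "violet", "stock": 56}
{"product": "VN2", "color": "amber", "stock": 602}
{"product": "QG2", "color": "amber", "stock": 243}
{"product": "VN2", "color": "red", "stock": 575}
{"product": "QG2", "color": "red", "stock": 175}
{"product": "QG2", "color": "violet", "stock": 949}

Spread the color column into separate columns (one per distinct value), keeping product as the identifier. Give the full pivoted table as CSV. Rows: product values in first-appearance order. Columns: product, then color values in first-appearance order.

Columns: product plus the 3 distinct color values (violet, amber, red).
For example, row VN2 column violet takes stock=56 from the long row (VN2, violet).

product,violet,amber,red
VN2,56,602,575
QG2,949,243,175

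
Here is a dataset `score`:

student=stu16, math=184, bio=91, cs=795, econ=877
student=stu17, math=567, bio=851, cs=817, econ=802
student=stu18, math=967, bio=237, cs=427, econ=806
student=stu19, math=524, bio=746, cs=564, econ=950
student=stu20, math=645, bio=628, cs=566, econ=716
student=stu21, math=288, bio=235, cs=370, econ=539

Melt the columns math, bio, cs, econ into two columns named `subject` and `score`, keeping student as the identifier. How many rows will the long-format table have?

24

6 student values × 4 melted columns = 24 rows.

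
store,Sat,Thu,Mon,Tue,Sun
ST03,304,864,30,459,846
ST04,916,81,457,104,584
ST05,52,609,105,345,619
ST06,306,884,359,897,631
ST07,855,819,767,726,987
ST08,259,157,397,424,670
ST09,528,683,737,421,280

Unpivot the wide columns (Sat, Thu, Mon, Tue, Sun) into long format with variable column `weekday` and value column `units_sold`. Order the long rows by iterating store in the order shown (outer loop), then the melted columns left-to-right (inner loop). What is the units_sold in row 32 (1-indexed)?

683

35 rows total (7 × 5). Row 32: index ⌊(32-1)/5⌋ = 6 into store → ST09; (32-1) mod 5 = 1 into the melted columns → Thu.
So row 32 is (ST09, Thu, 683); units_sold = 683.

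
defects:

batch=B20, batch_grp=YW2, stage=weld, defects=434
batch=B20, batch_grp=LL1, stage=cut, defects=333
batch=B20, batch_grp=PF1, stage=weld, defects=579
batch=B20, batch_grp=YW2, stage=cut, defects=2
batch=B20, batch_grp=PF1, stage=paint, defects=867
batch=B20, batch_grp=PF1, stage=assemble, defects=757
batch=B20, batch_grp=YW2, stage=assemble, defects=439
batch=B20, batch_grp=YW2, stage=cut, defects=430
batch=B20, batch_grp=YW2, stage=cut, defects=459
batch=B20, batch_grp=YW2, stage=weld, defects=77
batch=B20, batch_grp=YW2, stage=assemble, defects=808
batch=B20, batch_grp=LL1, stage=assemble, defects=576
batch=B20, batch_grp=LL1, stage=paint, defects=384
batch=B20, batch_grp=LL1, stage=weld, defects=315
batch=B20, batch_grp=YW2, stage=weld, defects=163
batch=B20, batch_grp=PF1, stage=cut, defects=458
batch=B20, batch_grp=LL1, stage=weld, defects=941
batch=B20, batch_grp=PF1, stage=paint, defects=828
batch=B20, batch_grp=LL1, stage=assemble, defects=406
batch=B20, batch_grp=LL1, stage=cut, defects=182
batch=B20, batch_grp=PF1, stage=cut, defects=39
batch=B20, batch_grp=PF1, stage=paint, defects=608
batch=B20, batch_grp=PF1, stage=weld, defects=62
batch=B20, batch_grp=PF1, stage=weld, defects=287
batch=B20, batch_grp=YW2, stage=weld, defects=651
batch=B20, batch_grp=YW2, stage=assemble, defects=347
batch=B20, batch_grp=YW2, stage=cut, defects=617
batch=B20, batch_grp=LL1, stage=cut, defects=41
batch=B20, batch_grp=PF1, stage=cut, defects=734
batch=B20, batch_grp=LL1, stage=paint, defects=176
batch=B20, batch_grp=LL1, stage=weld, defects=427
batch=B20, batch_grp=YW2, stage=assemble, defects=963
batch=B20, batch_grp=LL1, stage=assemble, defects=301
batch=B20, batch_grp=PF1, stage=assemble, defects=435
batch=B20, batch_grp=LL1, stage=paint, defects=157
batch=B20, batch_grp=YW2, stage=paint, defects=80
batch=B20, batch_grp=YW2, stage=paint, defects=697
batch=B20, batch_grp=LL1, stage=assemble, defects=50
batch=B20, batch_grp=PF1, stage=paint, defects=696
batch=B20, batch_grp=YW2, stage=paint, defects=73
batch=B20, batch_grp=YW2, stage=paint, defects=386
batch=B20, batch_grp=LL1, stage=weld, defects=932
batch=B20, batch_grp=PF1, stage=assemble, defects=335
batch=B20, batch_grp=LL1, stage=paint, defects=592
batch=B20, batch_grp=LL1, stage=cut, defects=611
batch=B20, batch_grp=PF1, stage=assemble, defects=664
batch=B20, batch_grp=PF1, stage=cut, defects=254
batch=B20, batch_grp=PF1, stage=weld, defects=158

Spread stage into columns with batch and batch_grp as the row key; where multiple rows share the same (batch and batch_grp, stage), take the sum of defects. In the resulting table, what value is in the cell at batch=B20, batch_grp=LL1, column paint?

1309

Rows with batch=B20, batch_grp=LL1 and stage=paint: defects values are 384, 176, 157, 592.
384 + 176 + 157 + 592 = 1309.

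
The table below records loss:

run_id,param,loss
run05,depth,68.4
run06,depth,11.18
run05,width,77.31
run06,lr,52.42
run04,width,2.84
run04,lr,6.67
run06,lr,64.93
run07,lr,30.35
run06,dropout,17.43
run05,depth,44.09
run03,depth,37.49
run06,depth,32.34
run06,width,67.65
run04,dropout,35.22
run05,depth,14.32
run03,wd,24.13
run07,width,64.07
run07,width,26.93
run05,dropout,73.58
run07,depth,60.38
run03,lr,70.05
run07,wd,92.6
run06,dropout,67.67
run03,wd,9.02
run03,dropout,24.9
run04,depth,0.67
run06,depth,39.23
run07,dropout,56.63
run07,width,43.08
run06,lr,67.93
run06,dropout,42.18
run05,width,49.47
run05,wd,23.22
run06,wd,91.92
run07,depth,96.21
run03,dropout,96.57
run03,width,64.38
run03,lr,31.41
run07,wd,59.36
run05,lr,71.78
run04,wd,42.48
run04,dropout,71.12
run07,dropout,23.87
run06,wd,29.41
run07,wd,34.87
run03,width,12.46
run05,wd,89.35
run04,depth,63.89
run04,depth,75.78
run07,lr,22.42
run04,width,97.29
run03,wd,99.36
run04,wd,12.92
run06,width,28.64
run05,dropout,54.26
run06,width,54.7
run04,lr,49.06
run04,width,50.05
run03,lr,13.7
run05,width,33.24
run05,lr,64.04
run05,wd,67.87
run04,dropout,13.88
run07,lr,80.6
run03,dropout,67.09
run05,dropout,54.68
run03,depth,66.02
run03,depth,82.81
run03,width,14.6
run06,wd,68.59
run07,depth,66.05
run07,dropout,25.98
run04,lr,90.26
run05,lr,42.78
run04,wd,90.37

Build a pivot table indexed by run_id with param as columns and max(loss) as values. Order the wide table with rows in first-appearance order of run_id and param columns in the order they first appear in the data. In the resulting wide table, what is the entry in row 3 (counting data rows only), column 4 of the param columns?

With rows in first-appearance order of run_id, row 3 is run_id=run04. param columns in first-appearance order: depth, width, lr, dropout, wd; column 4 is dropout.
Long rows with run_id=run04, param=dropout: max(35.22, 71.12, 13.88) = 71.12.

71.12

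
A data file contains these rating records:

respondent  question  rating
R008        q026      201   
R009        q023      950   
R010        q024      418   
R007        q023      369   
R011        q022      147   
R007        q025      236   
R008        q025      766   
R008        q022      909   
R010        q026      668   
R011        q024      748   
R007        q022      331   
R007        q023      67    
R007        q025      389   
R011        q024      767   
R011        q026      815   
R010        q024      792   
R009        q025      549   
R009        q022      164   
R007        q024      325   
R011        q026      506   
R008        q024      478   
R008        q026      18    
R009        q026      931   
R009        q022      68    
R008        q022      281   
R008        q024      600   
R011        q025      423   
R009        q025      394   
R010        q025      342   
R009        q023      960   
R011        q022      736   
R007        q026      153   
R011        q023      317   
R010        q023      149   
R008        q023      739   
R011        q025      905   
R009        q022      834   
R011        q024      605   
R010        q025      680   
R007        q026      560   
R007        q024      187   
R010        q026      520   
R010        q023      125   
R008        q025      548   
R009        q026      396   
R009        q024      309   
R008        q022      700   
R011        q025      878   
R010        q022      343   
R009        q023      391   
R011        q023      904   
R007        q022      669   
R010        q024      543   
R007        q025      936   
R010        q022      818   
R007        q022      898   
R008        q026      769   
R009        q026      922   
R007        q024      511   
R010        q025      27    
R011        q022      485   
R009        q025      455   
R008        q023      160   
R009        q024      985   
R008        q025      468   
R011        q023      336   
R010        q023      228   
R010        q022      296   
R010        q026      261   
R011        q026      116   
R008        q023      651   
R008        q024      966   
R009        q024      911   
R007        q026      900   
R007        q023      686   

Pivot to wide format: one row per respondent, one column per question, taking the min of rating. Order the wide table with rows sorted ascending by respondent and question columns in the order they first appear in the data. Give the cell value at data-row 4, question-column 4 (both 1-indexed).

With rows sorted ascending by respondent, row 4 is respondent=R010. question columns in first-appearance order: q026, q023, q024, q022, q025; column 4 is q022.
Long rows with respondent=R010, question=q022: min(343, 818, 296) = 296.

296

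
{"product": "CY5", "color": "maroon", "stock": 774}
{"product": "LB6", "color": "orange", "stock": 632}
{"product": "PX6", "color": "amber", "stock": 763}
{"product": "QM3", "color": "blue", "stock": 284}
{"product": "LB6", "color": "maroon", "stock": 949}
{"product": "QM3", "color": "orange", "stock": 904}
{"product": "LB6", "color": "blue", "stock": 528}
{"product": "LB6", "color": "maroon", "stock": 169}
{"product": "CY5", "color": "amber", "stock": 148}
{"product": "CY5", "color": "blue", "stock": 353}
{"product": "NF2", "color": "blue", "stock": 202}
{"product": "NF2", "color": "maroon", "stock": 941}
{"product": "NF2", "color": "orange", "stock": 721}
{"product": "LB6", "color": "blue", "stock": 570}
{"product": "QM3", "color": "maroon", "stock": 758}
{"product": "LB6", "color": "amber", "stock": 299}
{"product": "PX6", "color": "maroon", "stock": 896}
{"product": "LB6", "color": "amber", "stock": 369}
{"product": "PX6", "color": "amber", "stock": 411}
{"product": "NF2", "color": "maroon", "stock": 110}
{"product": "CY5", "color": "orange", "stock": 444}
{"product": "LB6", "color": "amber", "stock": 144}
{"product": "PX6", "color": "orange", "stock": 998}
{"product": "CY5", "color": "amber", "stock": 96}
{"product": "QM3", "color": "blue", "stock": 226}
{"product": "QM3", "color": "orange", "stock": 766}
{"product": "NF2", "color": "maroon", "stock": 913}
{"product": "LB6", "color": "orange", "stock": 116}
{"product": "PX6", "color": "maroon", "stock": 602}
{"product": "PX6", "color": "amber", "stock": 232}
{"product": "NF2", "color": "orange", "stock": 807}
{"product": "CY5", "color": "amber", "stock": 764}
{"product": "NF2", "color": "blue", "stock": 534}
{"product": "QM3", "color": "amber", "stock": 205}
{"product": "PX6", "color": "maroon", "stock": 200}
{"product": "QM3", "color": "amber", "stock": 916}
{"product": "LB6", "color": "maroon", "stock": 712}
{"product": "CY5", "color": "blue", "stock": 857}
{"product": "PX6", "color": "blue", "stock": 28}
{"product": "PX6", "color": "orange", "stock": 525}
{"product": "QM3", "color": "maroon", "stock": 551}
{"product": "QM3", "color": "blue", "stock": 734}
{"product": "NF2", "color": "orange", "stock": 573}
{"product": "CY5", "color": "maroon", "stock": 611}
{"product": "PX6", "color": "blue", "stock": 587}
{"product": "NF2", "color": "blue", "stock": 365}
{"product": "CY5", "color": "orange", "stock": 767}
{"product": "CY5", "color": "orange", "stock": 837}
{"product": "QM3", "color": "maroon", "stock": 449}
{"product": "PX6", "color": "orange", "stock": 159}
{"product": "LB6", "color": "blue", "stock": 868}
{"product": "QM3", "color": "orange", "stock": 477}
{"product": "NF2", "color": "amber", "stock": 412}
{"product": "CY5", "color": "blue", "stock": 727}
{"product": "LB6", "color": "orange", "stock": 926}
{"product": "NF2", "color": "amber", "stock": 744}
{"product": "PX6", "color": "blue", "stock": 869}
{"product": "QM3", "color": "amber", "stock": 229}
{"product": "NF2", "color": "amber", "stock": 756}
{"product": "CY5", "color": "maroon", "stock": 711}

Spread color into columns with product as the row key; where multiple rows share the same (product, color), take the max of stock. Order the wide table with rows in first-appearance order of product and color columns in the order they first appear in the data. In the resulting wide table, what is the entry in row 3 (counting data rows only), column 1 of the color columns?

896

With rows in first-appearance order of product, row 3 is product=PX6. color columns in first-appearance order: maroon, orange, amber, blue; column 1 is maroon.
Long rows with product=PX6, color=maroon: max(896, 602, 200) = 896.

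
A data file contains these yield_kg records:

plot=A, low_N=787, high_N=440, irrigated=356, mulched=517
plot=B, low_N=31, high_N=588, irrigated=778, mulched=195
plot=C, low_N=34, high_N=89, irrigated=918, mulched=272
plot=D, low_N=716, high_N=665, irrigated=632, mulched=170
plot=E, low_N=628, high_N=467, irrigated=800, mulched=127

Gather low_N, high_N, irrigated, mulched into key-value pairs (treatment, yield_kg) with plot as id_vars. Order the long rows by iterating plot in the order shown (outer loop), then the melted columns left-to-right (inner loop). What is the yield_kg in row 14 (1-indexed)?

20 rows total (5 × 4). Row 14: index ⌊(14-1)/4⌋ = 3 into plot → D; (14-1) mod 4 = 1 into the melted columns → high_N.
So row 14 is (D, high_N, 665); yield_kg = 665.

665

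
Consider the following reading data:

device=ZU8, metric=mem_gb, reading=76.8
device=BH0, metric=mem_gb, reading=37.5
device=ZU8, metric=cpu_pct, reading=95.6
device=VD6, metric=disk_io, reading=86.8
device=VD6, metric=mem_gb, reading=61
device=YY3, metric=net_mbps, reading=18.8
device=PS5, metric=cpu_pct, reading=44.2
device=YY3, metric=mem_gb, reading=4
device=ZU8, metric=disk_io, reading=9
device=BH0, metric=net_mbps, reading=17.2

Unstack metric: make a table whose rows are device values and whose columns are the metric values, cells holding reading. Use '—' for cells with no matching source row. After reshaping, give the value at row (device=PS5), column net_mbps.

—

No long-format row has device=PS5 and metric=net_mbps, so the cell is —.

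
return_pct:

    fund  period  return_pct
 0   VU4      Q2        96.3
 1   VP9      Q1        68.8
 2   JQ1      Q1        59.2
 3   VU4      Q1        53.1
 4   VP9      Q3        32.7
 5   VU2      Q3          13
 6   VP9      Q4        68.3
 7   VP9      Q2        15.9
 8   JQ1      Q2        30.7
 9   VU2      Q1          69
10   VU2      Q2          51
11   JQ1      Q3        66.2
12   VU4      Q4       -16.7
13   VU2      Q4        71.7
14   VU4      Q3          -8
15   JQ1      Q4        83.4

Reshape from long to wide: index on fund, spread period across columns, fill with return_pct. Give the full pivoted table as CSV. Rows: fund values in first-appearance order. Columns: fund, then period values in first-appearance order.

Columns: fund plus the 4 distinct period values (Q2, Q1, Q3, Q4).
For example, row VU4 column Q2 takes return_pct=96.3 from the long row (VU4, Q2).

fund,Q2,Q1,Q3,Q4
VU4,96.3,53.1,-8,-16.7
VP9,15.9,68.8,32.7,68.3
JQ1,30.7,59.2,66.2,83.4
VU2,51,69,13,71.7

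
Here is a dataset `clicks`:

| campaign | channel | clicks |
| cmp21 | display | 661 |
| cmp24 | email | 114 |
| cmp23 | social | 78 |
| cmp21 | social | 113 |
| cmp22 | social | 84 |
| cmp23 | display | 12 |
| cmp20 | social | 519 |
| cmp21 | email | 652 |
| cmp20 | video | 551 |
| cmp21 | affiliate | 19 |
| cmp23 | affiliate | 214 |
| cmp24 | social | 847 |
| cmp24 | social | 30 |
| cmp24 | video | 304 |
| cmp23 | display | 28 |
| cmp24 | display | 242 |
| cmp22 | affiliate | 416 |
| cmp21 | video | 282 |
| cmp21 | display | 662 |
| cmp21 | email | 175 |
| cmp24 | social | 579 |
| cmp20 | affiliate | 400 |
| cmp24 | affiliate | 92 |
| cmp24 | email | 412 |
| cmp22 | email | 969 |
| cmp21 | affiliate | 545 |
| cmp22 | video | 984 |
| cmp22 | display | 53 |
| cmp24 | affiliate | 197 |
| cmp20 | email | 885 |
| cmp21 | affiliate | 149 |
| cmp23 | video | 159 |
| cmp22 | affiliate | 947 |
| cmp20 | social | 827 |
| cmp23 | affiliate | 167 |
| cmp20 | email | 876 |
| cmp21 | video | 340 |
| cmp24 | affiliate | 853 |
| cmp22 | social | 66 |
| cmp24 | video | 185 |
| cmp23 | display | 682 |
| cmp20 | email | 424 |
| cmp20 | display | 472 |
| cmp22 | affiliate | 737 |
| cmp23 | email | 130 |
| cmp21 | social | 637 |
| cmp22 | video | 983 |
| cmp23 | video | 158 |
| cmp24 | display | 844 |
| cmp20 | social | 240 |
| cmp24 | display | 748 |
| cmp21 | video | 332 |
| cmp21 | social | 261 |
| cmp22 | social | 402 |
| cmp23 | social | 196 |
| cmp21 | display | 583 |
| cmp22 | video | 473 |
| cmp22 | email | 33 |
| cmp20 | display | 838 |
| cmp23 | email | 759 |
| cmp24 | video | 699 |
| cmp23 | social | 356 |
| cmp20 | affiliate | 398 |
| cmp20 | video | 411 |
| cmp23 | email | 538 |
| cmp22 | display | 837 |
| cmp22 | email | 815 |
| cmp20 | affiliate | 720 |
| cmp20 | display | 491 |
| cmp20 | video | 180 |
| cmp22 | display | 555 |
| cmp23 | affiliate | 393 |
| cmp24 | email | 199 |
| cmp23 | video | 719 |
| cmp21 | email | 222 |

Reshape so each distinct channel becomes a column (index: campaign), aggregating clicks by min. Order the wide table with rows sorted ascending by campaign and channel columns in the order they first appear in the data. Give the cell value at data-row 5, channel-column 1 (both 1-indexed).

With rows sorted ascending by campaign, row 5 is campaign=cmp24. channel columns in first-appearance order: display, email, social, video, affiliate; column 1 is display.
Long rows with campaign=cmp24, channel=display: min(242, 844, 748) = 242.

242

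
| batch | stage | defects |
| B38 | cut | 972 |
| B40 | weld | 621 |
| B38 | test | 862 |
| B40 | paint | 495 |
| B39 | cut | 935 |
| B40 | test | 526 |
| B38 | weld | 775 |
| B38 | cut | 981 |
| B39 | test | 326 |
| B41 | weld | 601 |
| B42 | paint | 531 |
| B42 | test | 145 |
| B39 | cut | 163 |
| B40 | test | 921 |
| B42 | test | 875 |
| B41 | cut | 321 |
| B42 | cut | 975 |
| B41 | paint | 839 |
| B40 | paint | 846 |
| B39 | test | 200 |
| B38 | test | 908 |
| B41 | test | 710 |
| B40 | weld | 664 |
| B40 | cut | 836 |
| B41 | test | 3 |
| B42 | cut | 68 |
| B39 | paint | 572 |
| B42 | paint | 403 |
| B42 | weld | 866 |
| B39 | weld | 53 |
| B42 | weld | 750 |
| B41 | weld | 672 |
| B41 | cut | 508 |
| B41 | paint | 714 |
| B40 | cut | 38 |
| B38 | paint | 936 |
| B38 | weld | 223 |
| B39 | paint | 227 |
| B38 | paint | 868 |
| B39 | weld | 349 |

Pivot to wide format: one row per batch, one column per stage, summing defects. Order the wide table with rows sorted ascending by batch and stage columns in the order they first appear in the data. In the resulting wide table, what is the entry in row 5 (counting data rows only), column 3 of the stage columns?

With rows sorted ascending by batch, row 5 is batch=B42. stage columns in first-appearance order: cut, weld, test, paint; column 3 is test.
Long rows with batch=B42, stage=test: 145 + 875 = 1020.

1020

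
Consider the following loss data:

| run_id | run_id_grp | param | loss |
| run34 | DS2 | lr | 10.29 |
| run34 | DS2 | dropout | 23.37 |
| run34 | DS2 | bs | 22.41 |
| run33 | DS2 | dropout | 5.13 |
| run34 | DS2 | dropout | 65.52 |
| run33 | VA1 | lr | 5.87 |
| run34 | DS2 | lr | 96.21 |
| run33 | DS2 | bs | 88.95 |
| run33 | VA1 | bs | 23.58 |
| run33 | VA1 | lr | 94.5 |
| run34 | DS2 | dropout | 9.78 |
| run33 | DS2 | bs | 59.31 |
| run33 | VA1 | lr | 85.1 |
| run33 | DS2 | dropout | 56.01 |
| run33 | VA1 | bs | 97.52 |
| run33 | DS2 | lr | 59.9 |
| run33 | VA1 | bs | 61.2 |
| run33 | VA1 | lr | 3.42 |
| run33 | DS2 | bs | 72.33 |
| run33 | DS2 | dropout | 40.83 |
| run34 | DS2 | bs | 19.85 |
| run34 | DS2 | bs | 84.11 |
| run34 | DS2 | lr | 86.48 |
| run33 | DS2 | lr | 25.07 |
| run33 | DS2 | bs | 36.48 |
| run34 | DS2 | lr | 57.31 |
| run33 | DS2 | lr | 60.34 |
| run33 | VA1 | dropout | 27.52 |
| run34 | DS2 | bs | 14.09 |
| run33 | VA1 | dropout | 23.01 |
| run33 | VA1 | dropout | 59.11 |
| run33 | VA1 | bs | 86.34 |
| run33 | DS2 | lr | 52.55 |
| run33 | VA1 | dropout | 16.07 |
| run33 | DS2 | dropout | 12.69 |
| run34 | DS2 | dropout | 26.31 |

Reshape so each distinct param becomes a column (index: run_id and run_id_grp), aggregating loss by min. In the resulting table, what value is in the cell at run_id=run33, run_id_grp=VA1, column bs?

23.58

Rows with run_id=run33, run_id_grp=VA1 and param=bs: loss values are 23.58, 97.52, 61.2, 86.34.
min(23.58, 97.52, 61.2, 86.34) = 23.58.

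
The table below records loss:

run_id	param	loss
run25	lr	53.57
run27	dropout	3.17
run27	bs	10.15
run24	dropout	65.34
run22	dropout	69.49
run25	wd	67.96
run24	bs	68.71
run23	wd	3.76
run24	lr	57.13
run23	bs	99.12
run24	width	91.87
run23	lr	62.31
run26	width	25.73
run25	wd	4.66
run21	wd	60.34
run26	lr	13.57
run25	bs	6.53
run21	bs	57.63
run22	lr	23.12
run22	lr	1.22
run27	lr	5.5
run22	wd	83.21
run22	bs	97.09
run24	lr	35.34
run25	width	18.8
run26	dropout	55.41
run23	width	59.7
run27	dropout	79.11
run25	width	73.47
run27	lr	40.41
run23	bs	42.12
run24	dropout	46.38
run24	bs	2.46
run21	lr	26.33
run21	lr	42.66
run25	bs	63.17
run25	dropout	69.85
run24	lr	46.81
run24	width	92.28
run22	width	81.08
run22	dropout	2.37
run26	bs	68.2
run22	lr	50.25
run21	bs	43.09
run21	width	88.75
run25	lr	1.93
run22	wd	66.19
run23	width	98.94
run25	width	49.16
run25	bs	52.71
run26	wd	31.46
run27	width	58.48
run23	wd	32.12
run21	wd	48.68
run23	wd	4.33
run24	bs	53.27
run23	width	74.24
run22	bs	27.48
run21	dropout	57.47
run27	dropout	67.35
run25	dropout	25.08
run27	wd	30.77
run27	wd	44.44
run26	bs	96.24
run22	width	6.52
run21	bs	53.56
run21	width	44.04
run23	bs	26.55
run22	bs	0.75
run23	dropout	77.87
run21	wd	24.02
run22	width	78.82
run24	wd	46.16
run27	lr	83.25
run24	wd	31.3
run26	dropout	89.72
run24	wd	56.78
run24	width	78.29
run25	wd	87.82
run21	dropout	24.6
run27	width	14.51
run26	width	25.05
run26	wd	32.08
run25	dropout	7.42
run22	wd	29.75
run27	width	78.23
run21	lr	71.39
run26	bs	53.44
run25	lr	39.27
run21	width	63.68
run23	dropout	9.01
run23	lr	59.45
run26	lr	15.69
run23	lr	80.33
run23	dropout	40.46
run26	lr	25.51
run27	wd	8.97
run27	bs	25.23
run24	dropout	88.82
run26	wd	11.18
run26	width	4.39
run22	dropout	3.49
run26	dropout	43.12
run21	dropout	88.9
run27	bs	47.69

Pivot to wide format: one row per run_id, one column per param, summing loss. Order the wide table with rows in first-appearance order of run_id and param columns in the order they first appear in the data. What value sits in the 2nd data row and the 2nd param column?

149.63

With rows in first-appearance order of run_id, row 2 is run_id=run27. param columns in first-appearance order: lr, dropout, bs, wd, width; column 2 is dropout.
Long rows with run_id=run27, param=dropout: 3.17 + 79.11 + 67.35 = 149.63.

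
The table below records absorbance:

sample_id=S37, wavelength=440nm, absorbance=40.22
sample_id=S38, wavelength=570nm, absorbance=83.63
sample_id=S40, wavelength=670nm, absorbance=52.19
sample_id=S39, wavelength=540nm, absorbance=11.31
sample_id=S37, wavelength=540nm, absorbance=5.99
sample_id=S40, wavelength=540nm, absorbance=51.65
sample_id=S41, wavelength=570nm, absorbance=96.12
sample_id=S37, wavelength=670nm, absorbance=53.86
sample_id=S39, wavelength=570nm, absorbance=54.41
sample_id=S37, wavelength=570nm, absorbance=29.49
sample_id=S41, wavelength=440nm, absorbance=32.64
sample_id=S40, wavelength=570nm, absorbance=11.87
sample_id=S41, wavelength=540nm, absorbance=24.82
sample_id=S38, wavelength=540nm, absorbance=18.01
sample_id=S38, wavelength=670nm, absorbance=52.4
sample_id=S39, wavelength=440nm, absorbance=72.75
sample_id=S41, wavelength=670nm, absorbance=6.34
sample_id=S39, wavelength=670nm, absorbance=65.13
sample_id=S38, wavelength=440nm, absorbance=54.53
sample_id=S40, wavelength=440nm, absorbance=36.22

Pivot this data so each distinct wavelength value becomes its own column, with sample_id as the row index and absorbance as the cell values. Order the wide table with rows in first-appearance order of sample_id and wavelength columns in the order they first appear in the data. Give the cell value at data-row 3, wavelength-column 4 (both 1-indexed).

51.65

With rows in first-appearance order of sample_id, row 3 is sample_id=S40. wavelength columns in first-appearance order: 440nm, 570nm, 670nm, 540nm; column 4 is 540nm.
Long rows with sample_id=S40, wavelength=540nm: absorbance = 51.65.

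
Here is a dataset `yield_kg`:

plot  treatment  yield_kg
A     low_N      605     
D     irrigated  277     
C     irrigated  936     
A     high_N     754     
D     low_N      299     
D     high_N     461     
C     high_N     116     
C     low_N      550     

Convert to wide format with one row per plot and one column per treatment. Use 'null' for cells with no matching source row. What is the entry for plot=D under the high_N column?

The long row with plot=D, treatment=high_N has yield_kg=461.

461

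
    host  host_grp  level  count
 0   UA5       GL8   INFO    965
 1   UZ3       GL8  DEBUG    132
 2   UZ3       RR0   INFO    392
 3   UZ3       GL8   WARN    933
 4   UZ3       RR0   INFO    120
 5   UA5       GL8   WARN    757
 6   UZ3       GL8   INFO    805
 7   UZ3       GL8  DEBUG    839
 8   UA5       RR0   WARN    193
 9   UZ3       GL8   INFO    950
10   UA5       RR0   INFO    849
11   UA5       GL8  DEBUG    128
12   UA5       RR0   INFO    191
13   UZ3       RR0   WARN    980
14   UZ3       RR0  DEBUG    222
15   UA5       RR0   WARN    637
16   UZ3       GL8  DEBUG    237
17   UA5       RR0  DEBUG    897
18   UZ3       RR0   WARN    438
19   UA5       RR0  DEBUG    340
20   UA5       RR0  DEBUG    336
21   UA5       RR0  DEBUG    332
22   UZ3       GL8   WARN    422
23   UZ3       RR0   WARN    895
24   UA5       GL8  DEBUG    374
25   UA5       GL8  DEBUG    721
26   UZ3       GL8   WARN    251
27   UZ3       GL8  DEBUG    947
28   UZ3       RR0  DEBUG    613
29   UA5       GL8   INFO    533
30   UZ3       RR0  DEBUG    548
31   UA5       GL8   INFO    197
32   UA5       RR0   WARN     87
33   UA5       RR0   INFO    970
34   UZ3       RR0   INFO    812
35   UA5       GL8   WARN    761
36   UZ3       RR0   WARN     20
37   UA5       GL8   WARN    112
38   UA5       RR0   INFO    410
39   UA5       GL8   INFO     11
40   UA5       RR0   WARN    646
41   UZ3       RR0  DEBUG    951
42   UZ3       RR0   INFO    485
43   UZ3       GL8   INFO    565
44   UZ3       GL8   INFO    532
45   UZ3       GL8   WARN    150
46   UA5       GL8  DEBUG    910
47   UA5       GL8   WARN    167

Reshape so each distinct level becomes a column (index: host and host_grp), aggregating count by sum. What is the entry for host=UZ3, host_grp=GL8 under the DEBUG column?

Rows with host=UZ3, host_grp=GL8 and level=DEBUG: count values are 132, 839, 237, 947.
132 + 839 + 237 + 947 = 2155.

2155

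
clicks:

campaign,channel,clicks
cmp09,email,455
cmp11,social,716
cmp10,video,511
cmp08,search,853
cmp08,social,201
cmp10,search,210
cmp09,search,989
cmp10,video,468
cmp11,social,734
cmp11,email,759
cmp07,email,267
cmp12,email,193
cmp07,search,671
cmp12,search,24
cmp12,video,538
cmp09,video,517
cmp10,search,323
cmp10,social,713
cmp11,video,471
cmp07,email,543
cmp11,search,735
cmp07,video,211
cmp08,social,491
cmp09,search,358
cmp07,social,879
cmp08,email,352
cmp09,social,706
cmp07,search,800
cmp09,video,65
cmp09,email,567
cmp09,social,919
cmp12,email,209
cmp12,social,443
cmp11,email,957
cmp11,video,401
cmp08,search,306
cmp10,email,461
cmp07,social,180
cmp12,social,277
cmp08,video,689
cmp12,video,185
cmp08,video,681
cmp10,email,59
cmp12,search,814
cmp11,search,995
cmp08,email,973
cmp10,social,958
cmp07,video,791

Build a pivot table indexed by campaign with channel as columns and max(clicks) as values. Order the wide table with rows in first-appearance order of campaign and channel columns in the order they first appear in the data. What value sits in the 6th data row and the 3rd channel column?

538

With rows in first-appearance order of campaign, row 6 is campaign=cmp12. channel columns in first-appearance order: email, social, video, search; column 3 is video.
Long rows with campaign=cmp12, channel=video: max(538, 185) = 538.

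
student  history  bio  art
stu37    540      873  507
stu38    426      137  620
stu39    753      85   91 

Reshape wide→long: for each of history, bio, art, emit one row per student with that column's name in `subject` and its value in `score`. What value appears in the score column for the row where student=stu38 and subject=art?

Unpivoting turns each (student, wide-column) pair into one long row.
The wide cell at row stu38, column art holds 620, so the long row (stu38, art) has score=620.

620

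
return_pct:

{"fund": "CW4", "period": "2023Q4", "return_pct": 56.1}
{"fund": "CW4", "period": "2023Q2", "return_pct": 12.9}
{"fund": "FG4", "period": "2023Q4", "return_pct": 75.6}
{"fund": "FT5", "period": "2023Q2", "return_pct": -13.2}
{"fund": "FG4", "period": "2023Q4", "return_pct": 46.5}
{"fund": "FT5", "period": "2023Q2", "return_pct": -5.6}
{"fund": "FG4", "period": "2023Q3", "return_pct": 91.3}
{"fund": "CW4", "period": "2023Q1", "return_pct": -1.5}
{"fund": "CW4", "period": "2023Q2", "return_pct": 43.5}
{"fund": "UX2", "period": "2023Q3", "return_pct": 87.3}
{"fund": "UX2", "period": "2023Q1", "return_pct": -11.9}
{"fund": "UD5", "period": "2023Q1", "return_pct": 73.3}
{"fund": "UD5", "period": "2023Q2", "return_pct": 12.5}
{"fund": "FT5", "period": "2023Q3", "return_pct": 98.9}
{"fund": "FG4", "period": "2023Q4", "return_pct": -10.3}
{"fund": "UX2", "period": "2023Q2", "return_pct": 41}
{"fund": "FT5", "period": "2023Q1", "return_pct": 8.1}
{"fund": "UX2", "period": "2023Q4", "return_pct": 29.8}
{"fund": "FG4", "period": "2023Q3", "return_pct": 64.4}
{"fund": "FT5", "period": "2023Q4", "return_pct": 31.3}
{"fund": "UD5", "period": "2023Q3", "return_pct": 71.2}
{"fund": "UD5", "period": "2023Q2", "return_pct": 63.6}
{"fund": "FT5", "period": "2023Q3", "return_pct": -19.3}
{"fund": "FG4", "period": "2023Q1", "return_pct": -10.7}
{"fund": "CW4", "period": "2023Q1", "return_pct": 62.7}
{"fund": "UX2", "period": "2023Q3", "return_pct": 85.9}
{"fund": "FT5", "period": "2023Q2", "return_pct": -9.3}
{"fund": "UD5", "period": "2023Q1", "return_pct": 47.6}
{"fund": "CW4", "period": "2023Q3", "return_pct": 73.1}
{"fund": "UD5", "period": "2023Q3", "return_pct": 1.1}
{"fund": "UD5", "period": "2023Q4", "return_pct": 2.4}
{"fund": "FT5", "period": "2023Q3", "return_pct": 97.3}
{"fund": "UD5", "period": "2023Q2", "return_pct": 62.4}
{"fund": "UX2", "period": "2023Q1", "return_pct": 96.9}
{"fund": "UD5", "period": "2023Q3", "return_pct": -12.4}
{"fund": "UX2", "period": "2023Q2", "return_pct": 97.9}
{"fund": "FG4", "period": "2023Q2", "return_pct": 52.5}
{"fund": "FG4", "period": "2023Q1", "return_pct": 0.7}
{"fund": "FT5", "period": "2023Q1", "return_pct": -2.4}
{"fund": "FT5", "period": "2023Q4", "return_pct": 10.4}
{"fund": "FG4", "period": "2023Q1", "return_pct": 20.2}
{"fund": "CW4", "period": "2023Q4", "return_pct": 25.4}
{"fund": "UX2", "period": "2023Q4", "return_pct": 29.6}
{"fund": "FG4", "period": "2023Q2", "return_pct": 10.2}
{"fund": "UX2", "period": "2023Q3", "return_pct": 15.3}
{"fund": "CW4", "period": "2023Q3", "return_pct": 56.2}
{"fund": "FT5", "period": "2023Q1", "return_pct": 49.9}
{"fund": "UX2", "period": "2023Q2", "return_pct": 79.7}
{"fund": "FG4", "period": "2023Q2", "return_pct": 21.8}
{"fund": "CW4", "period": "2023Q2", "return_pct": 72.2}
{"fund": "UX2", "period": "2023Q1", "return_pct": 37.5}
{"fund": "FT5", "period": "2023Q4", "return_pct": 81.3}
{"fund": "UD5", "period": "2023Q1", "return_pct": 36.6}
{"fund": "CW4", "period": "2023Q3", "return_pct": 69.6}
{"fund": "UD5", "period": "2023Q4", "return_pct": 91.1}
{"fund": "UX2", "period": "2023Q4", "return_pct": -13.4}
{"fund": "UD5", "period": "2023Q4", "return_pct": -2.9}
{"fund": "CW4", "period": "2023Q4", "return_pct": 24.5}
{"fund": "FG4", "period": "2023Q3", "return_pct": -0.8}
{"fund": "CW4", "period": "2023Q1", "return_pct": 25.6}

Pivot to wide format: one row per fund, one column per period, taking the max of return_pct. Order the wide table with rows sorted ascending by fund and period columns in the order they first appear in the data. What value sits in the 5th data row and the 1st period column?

With rows sorted ascending by fund, row 5 is fund=UX2. period columns in first-appearance order: 2023Q4, 2023Q2, 2023Q3, 2023Q1; column 1 is 2023Q4.
Long rows with fund=UX2, period=2023Q4: max(29.8, 29.6, -13.4) = 29.8.

29.8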